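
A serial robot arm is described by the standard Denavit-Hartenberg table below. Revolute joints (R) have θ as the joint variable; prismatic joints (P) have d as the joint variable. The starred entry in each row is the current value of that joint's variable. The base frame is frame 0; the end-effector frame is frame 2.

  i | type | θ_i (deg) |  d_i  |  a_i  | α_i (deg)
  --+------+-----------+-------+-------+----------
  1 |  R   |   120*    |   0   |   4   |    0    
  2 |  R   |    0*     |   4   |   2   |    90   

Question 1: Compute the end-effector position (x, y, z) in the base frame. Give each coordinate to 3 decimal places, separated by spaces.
after link 1: o_1 = (-2.0000, 3.4641, 0.0000)
after link 2: o_2 = (-3.0000, 5.1962, 4.0000)

-3.000 5.196 4.000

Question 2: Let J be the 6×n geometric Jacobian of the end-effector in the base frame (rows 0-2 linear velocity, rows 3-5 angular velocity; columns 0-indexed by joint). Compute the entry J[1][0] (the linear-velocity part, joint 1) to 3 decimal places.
axis z_0 = ẑ; lever o_n−o_0 = (-3.0000,5.1962,4.0000)
cross product → J_v[:, 0] = (-5.1962,-3.0000,0.0000)
J_ω[:, 0] = z_0
entry J[1][0] = -3.0000

-3.000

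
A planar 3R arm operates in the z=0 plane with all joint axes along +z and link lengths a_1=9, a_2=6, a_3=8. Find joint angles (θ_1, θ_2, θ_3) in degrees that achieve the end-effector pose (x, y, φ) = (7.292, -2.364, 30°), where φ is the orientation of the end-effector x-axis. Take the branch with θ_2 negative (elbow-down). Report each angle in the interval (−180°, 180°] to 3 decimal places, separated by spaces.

-45.001 -135.000 -149.999

wrist centre = target − a_3·(cos φ, sin φ) = (0.3638, -6.3640)
cos θ_2 = (40.6328−9²−6²)/(2·9·6) = -0.7071; θ_2 = -134.9997° (elbow-down)
β = atan2(-6.3640,0.3638) = -86.7283°; ψ = atan2(-4.2427,4.7574) = -41.7268°
θ_1 = β − ψ = -45.0015°
θ_3 = φ − θ_1 − θ_2 = -149.9988° (wrapped to (-180°,180°])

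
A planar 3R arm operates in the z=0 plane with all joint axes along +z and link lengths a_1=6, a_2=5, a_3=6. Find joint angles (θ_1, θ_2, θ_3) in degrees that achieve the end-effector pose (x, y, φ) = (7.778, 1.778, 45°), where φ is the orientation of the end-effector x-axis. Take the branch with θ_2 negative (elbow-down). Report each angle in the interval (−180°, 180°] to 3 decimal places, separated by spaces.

wrist centre = target − a_3·(cos φ, sin φ) = (3.5354, -2.4646)
cos θ_2 = (18.5732−6²−5²)/(2·6·5) = -0.7071; θ_2 = -135.0005° (elbow-down)
β = atan2(-2.4646,3.5354) = -34.8819°; ψ = atan2(-3.5355,2.4644) = -55.1214°
θ_1 = β − ψ = 20.2395°
θ_3 = φ − θ_1 − θ_2 = 159.7610° (wrapped to (-180°,180°])

20.240 -135.001 159.761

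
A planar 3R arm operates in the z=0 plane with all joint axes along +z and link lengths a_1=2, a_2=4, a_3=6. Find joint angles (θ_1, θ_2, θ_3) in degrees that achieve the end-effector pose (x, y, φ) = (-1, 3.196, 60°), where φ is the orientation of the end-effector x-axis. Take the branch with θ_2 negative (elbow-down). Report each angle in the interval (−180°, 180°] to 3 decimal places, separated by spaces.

-90.000 -89.998 -120.002

wrist centre = target − a_3·(cos φ, sin φ) = (-4.0000, -2.0002)
cos θ_2 = (20.0006−2²−4²)/(2·2·4) = 0.0000; θ_2 = -89.9978° (elbow-down)
β = atan2(-2.0002,-4.0000) = -153.4332°; ψ = atan2(-4.0000,2.0002) = -63.4332°
θ_1 = β − ψ = -90.0000°
θ_3 = φ − θ_1 − θ_2 = -120.0022° (wrapped to (-180°,180°])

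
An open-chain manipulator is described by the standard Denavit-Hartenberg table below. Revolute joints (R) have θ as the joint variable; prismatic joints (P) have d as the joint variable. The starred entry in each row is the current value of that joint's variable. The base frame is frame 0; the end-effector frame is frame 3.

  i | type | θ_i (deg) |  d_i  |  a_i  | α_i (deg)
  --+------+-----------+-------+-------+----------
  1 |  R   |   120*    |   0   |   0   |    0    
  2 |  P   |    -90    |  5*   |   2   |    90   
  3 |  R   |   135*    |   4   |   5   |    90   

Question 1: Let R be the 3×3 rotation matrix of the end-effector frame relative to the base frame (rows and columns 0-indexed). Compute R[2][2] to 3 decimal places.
0.707

End-effector z-axis (col 2 of R) = (0.6124,0.3536,0.7071)
R[2][2] = 0.7071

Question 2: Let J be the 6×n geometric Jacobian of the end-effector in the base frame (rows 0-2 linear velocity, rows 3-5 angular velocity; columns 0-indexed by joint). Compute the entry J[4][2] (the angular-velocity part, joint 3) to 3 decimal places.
-0.866

axis z_2 = (0.5000,-0.8660,0.0000); lever o_n−o_2 = (-1.0619,-5.2319,3.5355)
cross product → J_v[:, 2] = (-3.0619,-1.7678,-3.5355)
J_ω[:, 2] = z_2
entry J[4][2] = -0.8660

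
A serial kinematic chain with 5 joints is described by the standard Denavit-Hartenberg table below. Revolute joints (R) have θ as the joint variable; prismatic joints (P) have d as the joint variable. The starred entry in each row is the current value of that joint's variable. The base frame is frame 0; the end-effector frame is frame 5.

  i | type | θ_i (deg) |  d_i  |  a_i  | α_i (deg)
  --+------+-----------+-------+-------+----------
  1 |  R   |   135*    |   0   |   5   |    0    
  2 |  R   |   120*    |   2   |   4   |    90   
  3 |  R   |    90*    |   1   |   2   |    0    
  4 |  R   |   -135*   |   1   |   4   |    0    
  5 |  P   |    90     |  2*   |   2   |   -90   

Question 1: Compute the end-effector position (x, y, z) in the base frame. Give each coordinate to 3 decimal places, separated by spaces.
-9.533 -3.391 2.586

after link 1: o_1 = (-3.5355, 3.5355, 0.0000)
after link 2: o_2 = (-4.5708, -0.3282, 2.0000)
after link 3: o_3 = (-5.5367, -0.0694, 4.0000)
after link 4: o_4 = (-7.2347, -2.5426, 1.1716)
after link 5: o_5 = (-9.5326, -3.3910, 2.5858)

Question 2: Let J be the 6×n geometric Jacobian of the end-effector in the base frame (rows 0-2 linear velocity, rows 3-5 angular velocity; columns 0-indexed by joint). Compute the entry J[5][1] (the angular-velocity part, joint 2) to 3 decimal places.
axis z_1 = (0.0000,0.0000,1.0000); lever o_n−o_1 = (-5.9971,-6.9265,2.5858)
cross product → J_v[:, 1] = (6.9265,-5.9971,0.0000)
J_ω[:, 1] = z_1
entry J[5][1] = 1.0000

1.000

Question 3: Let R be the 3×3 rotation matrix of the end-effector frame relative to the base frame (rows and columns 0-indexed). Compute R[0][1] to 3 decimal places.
0.966

End-effector y-axis (col 1 of R) = (0.9659,-0.2588,-0.0000)
R[0][1] = 0.9659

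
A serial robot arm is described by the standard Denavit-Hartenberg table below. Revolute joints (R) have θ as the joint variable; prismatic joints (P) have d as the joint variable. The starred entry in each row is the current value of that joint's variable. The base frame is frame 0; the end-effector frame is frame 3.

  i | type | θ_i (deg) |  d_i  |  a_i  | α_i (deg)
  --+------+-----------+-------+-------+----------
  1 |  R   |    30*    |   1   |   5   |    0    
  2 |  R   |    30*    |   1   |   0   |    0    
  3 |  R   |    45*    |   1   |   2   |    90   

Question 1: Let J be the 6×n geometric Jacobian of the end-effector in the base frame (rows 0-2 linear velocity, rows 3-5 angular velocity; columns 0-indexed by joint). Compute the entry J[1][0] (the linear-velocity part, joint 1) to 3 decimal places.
3.812

axis z_0 = ẑ; lever o_n−o_0 = (3.8125,4.4319,3.0000)
cross product → J_v[:, 0] = (-4.4319,3.8125,0.0000)
J_ω[:, 0] = z_0
entry J[1][0] = 3.8125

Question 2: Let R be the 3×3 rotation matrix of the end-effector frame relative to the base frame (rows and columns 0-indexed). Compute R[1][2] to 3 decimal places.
0.259

End-effector z-axis (col 2 of R) = (0.9659,0.2588,0.0000)
R[1][2] = 0.2588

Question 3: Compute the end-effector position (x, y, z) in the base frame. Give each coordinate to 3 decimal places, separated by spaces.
after link 1: o_1 = (4.3301, 2.5000, 1.0000)
after link 2: o_2 = (4.3301, 2.5000, 2.0000)
after link 3: o_3 = (3.8125, 4.4319, 3.0000)

3.812 4.432 3.000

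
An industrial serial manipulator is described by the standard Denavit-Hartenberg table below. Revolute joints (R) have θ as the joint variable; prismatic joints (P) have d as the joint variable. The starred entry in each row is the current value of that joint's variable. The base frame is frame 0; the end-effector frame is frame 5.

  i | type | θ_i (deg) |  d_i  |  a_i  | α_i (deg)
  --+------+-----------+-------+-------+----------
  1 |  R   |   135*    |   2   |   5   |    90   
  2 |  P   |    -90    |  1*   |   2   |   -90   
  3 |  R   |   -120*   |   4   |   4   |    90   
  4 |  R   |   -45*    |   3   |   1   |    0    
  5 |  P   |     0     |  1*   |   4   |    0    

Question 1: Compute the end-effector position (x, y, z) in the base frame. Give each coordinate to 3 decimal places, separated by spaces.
after link 1: o_1 = (-3.5355, 3.5355, 2.0000)
after link 2: o_2 = (-2.8284, 4.2426, 0.0000)
after link 3: o_3 = (-3.2074, 9.5206, 2.0000)
after link 4: o_4 = (-3.3350, 8.3929, 4.9516)
after link 5: o_5 = (0.0435, 7.7714, 7.2319)

0.043 7.771 7.232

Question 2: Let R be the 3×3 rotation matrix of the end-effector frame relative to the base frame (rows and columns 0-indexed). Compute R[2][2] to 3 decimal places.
End-effector z-axis (col 2 of R) = (-0.3536,-0.3536,0.8660)
R[2][2] = 0.8660

0.866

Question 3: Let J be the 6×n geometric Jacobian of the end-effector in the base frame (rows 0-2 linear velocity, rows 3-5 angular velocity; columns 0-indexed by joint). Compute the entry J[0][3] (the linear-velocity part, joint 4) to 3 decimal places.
axis z_3 = (-0.3536,-0.3536,0.8660); lever o_n−o_3 = (3.2508,-1.7492,5.2319)
cross product → J_v[:, 3] = (-0.3349,4.6651,1.7678)
J_ω[:, 3] = z_3
entry J[0][3] = -0.3349

-0.335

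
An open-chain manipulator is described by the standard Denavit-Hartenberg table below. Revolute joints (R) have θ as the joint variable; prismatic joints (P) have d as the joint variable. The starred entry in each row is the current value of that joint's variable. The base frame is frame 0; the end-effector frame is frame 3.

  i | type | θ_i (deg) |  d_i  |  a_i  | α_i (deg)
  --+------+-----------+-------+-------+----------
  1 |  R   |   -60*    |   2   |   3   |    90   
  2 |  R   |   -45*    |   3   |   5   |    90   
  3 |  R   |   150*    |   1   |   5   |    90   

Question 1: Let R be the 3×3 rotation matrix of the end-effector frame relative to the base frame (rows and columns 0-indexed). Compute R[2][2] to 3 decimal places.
-0.354

End-effector z-axis (col 2 of R) = (-0.5732,-0.7392,-0.3536)
R[2][2] = -0.3536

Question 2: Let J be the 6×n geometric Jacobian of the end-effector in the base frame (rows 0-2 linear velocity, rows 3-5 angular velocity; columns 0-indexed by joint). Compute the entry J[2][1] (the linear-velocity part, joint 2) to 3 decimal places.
axis z_1 = (-0.8660,-0.5000,0.0000); lever o_n−o_1 = (-4.8799,-2.5478,-1.1808)
cross product → J_v[:, 1] = (0.5904,-1.0226,-0.2334)
J_ω[:, 1] = z_1
entry J[2][1] = -0.2334

-0.233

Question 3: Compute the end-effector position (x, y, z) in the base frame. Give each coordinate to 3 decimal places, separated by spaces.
-3.380 -5.146 0.819

after link 1: o_1 = (1.5000, -2.5981, 2.0000)
after link 2: o_2 = (0.6697, -7.1599, -1.5355)
after link 3: o_3 = (-3.3799, -5.1459, 0.8192)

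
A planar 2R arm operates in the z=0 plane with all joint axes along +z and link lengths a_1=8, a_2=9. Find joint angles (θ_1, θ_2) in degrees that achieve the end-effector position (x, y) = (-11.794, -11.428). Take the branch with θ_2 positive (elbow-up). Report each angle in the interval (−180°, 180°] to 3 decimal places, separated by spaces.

cos θ_2 = (269.6976−8²−9²)/(2·8·9) = 0.8660; θ_2 = 30.0080° (elbow-up)
β = atan2(-11.4280,-11.7940) = -135.9030°; ψ = atan2(4.5011,15.7936) = 15.9073°
θ_1 = β − ψ = -151.8102°

-151.810 30.008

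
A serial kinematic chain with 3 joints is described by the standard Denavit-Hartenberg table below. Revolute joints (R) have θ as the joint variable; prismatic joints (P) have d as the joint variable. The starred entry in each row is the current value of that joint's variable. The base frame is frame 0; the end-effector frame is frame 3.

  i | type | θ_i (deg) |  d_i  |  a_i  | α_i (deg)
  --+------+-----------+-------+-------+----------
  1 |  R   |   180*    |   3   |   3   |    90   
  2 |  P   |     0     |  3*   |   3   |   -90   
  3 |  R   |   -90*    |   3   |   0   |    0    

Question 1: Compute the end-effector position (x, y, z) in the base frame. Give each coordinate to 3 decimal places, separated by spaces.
-6.000 3.000 6.000

after link 1: o_1 = (-3.0000, 0.0000, 3.0000)
after link 2: o_2 = (-6.0000, 3.0000, 3.0000)
after link 3: o_3 = (-6.0000, 3.0000, 6.0000)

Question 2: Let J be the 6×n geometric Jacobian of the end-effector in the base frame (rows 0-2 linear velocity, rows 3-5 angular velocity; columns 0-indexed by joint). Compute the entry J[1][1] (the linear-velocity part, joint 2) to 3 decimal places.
prismatic axis z_1 = (0.0000,1.0000,0.0000)
J_v[:, 1] = z_1; J_ω[:, 1] = (0,0,0)
entry J[1][1] = 1.0000

1.000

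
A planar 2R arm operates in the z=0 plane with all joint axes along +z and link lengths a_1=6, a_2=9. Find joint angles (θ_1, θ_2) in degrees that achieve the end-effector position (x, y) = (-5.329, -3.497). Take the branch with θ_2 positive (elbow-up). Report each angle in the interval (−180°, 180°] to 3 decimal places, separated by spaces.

119.996 135.004

cos θ_2 = (40.6272−6²−9²)/(2·6·9) = -0.7072; θ_2 = 135.0039° (elbow-up)
β = atan2(-3.4970,-5.3290) = -146.7263°; ψ = atan2(6.3635,-0.3644) = 93.2774°
θ_1 = β − ψ = -240.0036°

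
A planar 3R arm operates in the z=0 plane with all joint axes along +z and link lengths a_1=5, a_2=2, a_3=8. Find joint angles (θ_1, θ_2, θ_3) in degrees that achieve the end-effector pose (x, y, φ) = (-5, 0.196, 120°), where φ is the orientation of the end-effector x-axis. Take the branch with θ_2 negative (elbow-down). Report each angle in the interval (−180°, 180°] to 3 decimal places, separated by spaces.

wrist centre = target − a_3·(cos φ, sin φ) = (-1.0000, -6.7322)
cos θ_2 = (46.3226−5²−2²)/(2·5·2) = 0.8661; θ_2 = -29.9882° (elbow-down)
β = atan2(-6.7322,-1.0000) = -98.4489°; ψ = atan2(-0.9996,6.7323) = -8.4459°
θ_1 = β − ψ = -90.0030°
θ_3 = φ − θ_1 − θ_2 = -120.0087° (wrapped to (-180°,180°])

-90.003 -29.988 -120.009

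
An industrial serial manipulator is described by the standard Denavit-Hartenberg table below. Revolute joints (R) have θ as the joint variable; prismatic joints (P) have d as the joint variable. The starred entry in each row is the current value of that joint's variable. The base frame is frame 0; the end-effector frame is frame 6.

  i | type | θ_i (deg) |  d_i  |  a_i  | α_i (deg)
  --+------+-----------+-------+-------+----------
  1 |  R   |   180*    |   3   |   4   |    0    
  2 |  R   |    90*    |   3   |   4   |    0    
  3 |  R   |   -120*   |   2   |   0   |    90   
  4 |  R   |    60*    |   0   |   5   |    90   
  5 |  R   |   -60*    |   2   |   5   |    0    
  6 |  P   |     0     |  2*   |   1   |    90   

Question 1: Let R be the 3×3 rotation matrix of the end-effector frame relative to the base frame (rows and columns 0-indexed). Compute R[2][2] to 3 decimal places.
-0.750

End-effector z-axis (col 2 of R) = (0.1250,-0.6495,-0.7500)
R[2][2] = -0.7500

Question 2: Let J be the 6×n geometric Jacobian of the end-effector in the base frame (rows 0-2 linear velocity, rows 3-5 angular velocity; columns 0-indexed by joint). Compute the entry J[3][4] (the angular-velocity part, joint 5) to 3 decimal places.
axis z_4 = (-0.7500,0.4330,-0.5000); lever o_n−o_4 = (-6.8971,-2.0179,0.5981)
cross product → J_v[:, 4] = (-0.7500,3.8971,4.5000)
J_ω[:, 4] = z_4
entry J[3][4] = -0.7500

-0.750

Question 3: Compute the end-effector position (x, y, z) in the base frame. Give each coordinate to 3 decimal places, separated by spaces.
-13.062 -4.768 12.928

after link 1: o_1 = (-4.0000, 0.0000, 3.0000)
after link 2: o_2 = (-4.0000, -4.0000, 6.0000)
after link 3: o_3 = (-4.0000, -4.0000, 8.0000)
after link 4: o_4 = (-6.1651, -2.7500, 12.3301)
after link 5: o_5 = (-10.9127, -5.0090, 13.4952)
after link 6: o_6 = (-13.0622, -4.7679, 12.9282)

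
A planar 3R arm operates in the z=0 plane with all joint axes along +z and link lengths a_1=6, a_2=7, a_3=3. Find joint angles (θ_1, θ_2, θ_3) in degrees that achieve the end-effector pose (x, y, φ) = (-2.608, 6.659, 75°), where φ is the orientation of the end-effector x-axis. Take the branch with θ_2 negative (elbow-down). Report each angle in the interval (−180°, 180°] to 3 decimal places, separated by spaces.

wrist centre = target − a_3·(cos φ, sin φ) = (-3.3845, 3.7612)
cos θ_2 = (25.6013−6²−7²)/(2·6·7) = -0.7071; θ_2 = -135.0016° (elbow-down)
β = atan2(3.7612,-3.3845) = 131.9818°; ψ = atan2(-4.9496,1.0501) = -78.0217°
θ_1 = β − ψ = 210.0035°
θ_3 = φ − θ_1 − θ_2 = -0.0019° (wrapped to (-180°,180°])

-149.996 -135.002 -0.002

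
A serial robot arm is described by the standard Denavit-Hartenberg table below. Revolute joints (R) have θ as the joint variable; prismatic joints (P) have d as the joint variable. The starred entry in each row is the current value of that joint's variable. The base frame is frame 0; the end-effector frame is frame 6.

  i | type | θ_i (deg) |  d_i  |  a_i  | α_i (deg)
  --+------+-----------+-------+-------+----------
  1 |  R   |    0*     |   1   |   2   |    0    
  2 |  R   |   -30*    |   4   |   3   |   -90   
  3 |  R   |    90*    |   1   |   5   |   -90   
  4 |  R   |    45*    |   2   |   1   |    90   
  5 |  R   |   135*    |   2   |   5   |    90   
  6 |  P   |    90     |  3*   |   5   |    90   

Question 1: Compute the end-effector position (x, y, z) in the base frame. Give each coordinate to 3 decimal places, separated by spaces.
after link 1: o_1 = (2.0000, 0.0000, 1.0000)
after link 2: o_2 = (4.5981, -1.5000, 5.0000)
after link 3: o_3 = (5.0981, -0.6340, 0.0000)
after link 4: o_4 = (3.0125, -0.2463, -0.7071)
after link 5: o_5 = (1.9077, 4.9112, 0.3787)
after link 6: o_6 = (1.0884, 7.7347, -4.6569)

1.088 7.735 -4.657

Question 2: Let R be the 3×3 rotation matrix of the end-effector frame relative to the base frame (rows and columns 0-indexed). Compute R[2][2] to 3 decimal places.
End-effector z-axis (col 2 of R) = (-0.3624,0.7866,0.5000)
R[2][2] = 0.5000

0.500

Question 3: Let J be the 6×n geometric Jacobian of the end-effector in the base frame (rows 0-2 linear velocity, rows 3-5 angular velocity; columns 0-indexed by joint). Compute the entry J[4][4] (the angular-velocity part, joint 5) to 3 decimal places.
axis z_4 = (0.3536,0.6124,-0.7071); lever o_n−o_4 = (-1.9241,7.9811,-3.9497)
cross product → J_v[:, 4] = (3.2247,2.7570,4.0000)
J_ω[:, 4] = z_4
entry J[4][4] = 0.6124

0.612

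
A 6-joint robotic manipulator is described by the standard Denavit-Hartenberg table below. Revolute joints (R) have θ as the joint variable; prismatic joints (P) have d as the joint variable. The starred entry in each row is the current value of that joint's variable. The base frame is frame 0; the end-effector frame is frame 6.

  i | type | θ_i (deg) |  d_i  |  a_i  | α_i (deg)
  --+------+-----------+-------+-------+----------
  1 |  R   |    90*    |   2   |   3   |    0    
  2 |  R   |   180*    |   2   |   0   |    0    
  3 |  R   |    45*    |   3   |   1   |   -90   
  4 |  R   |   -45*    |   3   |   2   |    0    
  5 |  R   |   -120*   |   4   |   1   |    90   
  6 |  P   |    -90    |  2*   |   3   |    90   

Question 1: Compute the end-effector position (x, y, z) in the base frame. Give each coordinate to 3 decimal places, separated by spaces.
3.486 5.170 6.741

after link 1: o_1 = (0.0000, 3.0000, 2.0000)
after link 2: o_2 = (0.0000, 3.0000, 4.0000)
after link 3: o_3 = (0.7071, 2.2929, 7.0000)
after link 4: o_4 = (3.8284, 3.4142, 8.4142)
after link 5: o_5 = (5.9738, 6.9257, 8.6730)
after link 6: o_6 = (3.4865, 5.1704, 6.7412)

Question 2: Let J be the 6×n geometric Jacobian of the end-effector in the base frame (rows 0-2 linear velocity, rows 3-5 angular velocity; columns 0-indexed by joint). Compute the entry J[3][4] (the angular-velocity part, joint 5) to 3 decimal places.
axis z_4 = (0.7071,0.7071,0.0000); lever o_n−o_4 = (-0.3419,1.7561,-1.6730)
cross product → J_v[:, 4] = (-1.1830,1.1830,1.4836)
J_ω[:, 4] = z_4
entry J[3][4] = 0.7071

0.707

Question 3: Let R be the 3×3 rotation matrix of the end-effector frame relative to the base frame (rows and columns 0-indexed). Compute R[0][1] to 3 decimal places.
End-effector y-axis (col 1 of R) = (-0.1830,0.1830,-0.9659)
R[0][1] = -0.1830

-0.183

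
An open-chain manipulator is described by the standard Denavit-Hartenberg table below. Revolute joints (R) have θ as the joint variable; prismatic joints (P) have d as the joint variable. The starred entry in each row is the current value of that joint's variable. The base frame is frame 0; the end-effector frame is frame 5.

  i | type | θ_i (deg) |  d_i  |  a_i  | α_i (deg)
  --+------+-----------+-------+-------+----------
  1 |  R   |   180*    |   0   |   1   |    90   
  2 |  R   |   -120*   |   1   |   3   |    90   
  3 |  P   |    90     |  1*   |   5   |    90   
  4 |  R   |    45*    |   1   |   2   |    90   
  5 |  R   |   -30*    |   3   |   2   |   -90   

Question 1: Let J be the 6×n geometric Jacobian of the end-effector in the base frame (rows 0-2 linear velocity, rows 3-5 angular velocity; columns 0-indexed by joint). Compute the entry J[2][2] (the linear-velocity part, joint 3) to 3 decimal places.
prismatic axis z_2 = (0.8660,-0.0000,0.5000)
J_v[:, 2] = z_2; J_ω[:, 2] = (0,0,0)
entry J[2][2] = 0.5000

0.500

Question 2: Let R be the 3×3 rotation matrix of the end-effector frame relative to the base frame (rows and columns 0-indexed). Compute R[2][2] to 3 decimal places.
End-effector z-axis (col 2 of R) = (0.7392,0.3536,-0.5732)
R[2][2] = -0.5732

-0.573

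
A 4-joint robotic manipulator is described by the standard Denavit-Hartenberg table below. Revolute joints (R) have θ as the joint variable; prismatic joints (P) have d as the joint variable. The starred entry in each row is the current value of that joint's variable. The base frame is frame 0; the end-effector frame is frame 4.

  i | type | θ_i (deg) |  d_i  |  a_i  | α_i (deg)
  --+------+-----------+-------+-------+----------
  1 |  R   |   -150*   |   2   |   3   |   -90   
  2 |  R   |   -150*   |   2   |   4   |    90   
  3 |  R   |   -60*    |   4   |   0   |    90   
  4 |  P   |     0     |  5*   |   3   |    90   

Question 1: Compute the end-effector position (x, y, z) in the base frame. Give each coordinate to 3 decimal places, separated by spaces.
after link 1: o_1 = (-2.5981, -1.5000, 2.0000)
after link 2: o_2 = (1.4019, -1.5000, 4.0000)
after link 3: o_3 = (3.1340, -0.5000, 0.5359)
after link 4: o_4 = (-1.5377, 2.6896, -0.8792)

-1.538 2.690 -0.879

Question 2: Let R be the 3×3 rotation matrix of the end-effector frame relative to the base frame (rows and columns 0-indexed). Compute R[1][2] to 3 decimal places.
-0.250

End-effector z-axis (col 2 of R) = (-0.4330,-0.2500,0.8660)
R[1][2] = -0.2500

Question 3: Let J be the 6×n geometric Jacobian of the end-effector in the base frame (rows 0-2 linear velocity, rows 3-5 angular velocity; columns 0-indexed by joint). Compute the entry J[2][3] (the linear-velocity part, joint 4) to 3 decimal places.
prismatic axis z_3 = (-0.8995,0.0580,-0.4330)
J_v[:, 3] = z_3; J_ω[:, 3] = (0,0,0)
entry J[2][3] = -0.4330

-0.433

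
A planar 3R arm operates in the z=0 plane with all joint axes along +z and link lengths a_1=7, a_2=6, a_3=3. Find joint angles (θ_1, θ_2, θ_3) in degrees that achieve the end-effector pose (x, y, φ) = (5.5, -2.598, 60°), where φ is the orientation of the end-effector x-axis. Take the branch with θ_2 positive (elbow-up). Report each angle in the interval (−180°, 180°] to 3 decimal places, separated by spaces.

wrist centre = target − a_3·(cos φ, sin φ) = (4.0000, -5.1961)
cos θ_2 = (42.9992−7²−6²)/(2·7·6) = -0.5000; θ_2 = 120.0006° (elbow-up)
β = atan2(-5.1961,4.0000) = -52.4105°; ψ = atan2(5.1961,3.9999) = 52.4111°
θ_1 = β − ψ = -104.8216°
θ_3 = φ − θ_1 − θ_2 = 44.8210° (wrapped to (-180°,180°])

-104.822 120.001 44.821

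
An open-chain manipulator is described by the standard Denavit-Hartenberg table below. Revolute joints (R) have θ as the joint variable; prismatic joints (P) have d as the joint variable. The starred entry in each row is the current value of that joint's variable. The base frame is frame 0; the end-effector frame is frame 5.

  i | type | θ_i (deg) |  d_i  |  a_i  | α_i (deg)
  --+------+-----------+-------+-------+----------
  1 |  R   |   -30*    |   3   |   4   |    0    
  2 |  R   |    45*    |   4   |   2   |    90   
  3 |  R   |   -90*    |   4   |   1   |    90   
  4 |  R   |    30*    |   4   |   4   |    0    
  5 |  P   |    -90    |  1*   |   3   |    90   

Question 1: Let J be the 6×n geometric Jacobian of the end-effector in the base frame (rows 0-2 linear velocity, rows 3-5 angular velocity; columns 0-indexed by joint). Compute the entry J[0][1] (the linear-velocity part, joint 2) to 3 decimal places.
4.062

axis z_1 = (0.0000,0.0000,1.0000); lever o_n−o_1 = (-2.0173,-4.0625,-1.9641)
cross product → J_v[:, 1] = (4.0625,-2.0173,0.0000)
J_ω[:, 1] = z_1
entry J[0][1] = 4.0625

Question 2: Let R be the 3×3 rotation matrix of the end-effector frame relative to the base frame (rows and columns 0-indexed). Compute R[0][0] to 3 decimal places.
End-effector x-axis (col 0 of R) = (-0.2241,0.8365,-0.5000)
R[0][0] = -0.2241

-0.224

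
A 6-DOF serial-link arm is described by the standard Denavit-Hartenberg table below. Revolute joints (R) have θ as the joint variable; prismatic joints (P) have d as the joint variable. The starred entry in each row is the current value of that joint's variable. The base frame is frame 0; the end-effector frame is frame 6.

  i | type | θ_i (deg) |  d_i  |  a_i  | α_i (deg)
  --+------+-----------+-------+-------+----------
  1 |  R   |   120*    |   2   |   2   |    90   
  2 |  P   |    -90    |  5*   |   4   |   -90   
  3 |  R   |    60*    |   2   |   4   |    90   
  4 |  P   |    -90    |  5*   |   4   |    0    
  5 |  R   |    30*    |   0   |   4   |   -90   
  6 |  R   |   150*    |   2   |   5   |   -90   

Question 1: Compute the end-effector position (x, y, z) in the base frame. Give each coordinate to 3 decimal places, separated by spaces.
0.594 1.828 -6.949

after link 1: o_1 = (-1.0000, 1.7321, 2.0000)
after link 2: o_2 = (3.3301, 4.2321, -2.0000)
after link 3: o_3 = (-0.6699, 4.2321, -4.0000)
after link 4: o_4 = (3.4952, 2.0179, -8.3301)
after link 5: o_5 = (3.7272, -1.8481, -9.3301)
after link 6: o_6 = (0.5945, 1.8280, -6.9486)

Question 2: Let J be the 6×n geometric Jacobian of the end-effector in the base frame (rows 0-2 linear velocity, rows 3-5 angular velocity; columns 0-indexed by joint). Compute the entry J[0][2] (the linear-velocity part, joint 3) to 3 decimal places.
axis z_2 = (-0.5000,0.8660,0.0000); lever o_n−o_2 = (-2.7357,-2.4040,-4.9486)
cross product → J_v[:, 2] = (-4.2856,-2.4743,3.5712)
J_ω[:, 2] = z_2
entry J[0][2] = -4.2856

-4.286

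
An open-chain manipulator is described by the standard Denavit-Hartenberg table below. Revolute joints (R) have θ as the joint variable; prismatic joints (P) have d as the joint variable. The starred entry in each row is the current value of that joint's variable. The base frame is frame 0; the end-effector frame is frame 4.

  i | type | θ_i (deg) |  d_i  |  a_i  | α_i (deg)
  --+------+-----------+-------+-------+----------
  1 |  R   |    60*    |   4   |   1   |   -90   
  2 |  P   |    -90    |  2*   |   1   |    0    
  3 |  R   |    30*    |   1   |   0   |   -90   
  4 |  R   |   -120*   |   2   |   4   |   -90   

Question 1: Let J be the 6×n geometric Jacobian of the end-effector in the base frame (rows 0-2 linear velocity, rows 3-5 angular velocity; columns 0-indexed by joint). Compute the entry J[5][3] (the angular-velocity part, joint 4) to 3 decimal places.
axis z_3 = (0.4330,0.7500,-0.5000); lever o_n−o_3 = (-2.6340,2.3660,-2.7321)
cross product → J_v[:, 3] = (-0.8660,2.5000,3.0000)
J_ω[:, 3] = z_3
entry J[5][3] = -0.5000

-0.500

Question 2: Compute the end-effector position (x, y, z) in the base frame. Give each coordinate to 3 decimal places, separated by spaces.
after link 1: o_1 = (0.5000, 0.8660, 4.0000)
after link 2: o_2 = (-1.2321, 1.8660, 5.0000)
after link 3: o_3 = (-2.0981, 2.3660, 5.0000)
after link 4: o_4 = (-4.7321, 4.7321, 2.2679)

-4.732 4.732 2.268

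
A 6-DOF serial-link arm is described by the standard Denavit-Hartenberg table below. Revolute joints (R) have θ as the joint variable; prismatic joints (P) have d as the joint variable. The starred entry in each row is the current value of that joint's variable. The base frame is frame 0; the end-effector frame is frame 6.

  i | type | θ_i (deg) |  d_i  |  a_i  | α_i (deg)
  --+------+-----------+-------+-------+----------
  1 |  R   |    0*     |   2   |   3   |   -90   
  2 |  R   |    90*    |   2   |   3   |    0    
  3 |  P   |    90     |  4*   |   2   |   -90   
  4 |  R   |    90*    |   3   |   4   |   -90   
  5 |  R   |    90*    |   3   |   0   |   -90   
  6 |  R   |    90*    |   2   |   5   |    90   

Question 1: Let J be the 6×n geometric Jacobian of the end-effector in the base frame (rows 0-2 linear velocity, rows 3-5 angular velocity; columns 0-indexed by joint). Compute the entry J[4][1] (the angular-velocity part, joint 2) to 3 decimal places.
1.000

axis z_1 = (0.0000,1.0000,0.0000); lever o_n−o_1 = (-4.0000,4.0000,-0.0000)
cross product → J_v[:, 1] = (-0.0000,-0.0000,4.0000)
J_ω[:, 1] = z_1
entry J[4][1] = 1.0000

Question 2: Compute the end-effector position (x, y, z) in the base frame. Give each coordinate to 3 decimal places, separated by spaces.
-1.000 4.000 2.000

after link 1: o_1 = (3.0000, 0.0000, 2.0000)
after link 2: o_2 = (3.0000, 2.0000, -1.0000)
after link 3: o_3 = (1.0000, 6.0000, -1.0000)
after link 4: o_4 = (1.0000, 2.0000, 2.0000)
after link 5: o_5 = (4.0000, 2.0000, 2.0000)
after link 6: o_6 = (-1.0000, 4.0000, 2.0000)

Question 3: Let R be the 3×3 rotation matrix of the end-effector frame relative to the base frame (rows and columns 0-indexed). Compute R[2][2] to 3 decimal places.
End-effector z-axis (col 2 of R) = (0.0000,-0.0000,-1.0000)
R[2][2] = -1.0000

-1.000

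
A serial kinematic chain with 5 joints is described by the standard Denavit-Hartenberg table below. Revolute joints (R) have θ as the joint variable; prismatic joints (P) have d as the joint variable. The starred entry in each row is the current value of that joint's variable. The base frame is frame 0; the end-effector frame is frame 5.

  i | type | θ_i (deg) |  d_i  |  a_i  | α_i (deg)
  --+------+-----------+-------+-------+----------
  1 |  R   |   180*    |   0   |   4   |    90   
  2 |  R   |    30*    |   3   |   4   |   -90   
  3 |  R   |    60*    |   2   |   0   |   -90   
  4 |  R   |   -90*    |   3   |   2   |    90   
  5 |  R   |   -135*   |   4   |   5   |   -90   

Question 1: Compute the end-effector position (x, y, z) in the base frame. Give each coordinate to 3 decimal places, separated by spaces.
after link 1: o_1 = (-4.0000, 0.0000, 0.0000)
after link 2: o_2 = (-7.4641, 3.0000, 2.0000)
after link 3: o_3 = (-6.4641, 3.0000, 3.7321)
after link 4: o_4 = (-3.2141, 1.5000, 4.1651)
after link 5: o_5 = (-5.9015, 6.7319, 1.6341)

-5.901 6.732 1.634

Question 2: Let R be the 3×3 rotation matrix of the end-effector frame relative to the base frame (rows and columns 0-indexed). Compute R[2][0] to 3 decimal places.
-0.306

End-effector x-axis (col 0 of R) = (-0.8839,0.3536,-0.3062)
R[2][0] = -0.3062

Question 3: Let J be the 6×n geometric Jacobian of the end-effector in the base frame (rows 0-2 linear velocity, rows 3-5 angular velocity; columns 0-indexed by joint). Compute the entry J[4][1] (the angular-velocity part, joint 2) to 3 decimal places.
axis z_1 = (0.0000,1.0000,0.0000); lever o_n−o_1 = (-1.9015,6.7319,1.6341)
cross product → J_v[:, 1] = (1.6341,-0.0000,1.9015)
J_ω[:, 1] = z_1
entry J[4][1] = 1.0000

1.000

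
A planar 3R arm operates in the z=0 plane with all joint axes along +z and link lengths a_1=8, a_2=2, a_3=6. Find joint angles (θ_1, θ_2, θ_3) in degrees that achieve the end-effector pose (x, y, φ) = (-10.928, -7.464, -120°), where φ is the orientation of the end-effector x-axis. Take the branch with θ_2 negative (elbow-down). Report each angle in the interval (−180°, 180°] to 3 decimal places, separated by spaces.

-150.000 -90.007 120.006

wrist centre = target − a_3·(cos φ, sin φ) = (-7.9280, -2.2678)
cos θ_2 = (67.9963−8²−2²)/(2·8·2) = -0.0001; θ_2 = -90.0066° (elbow-down)
β = atan2(-2.2678,-7.9280) = -164.0365°; ψ = atan2(-2.0000,7.9998) = -14.0366°
θ_1 = β − ψ = -149.9999°
θ_3 = φ − θ_1 − θ_2 = 120.0065° (wrapped to (-180°,180°])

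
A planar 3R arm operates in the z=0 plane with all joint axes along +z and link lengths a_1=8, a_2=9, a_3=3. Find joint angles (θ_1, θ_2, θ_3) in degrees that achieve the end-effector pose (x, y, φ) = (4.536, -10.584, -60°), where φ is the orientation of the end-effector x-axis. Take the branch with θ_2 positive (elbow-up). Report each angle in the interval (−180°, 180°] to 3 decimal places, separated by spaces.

wrist centre = target − a_3·(cos φ, sin φ) = (3.0360, -7.9859)
cos θ_2 = (72.9923−8²−9²)/(2·8·9) = -0.5001; θ_2 = 120.0035° (elbow-up)
β = atan2(-7.9859,3.0360) = -69.1848°; ψ = atan2(7.7939,3.4995) = 65.8197°
θ_1 = β − ψ = -135.0045°
θ_3 = φ − θ_1 − θ_2 = -44.9991° (wrapped to (-180°,180°])

-135.004 120.004 -44.999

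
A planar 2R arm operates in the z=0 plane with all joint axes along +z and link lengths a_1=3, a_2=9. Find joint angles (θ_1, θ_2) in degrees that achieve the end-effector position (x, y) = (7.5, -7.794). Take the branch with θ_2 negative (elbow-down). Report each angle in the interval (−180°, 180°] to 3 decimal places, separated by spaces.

cos θ_2 = (116.9964−3²−9²)/(2·3·9) = 0.4999; θ_2 = -60.0044° (elbow-down)
β = atan2(-7.7940,7.5000) = -46.1013°; ψ = atan2(-7.7946,7.4994) = -46.1056°
θ_1 = β − ψ = 0.0044°

0.004 -60.004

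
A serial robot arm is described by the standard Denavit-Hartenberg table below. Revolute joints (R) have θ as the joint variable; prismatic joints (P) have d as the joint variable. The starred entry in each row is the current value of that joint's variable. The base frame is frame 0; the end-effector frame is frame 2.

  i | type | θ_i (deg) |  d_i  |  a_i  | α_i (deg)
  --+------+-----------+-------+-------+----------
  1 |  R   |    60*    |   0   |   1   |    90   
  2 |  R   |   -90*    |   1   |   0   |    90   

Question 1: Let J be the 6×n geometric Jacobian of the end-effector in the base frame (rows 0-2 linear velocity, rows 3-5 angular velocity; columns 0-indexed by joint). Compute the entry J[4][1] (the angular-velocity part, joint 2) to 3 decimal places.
-0.500

axis z_1 = (0.8660,-0.5000,0.0000); lever o_n−o_1 = (0.8660,-0.5000,0.0000)
cross product → J_v[:, 1] = (0.0000,0.0000,0.0000)
J_ω[:, 1] = z_1
entry J[4][1] = -0.5000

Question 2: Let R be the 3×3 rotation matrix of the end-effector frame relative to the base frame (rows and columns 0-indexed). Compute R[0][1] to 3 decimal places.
0.866

End-effector y-axis (col 1 of R) = (0.8660,-0.5000,0.0000)
R[0][1] = 0.8660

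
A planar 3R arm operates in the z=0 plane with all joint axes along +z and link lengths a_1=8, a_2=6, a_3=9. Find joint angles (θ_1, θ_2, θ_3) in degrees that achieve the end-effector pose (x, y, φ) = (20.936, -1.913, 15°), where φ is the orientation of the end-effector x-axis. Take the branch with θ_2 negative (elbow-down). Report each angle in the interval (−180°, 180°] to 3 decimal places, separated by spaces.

wrist centre = target − a_3·(cos φ, sin φ) = (12.2427, -4.2424)
cos θ_2 = (167.8806−8²−6²)/(2·8·6) = 0.7071; θ_2 = -45.0014° (elbow-down)
β = atan2(-4.2424,12.2427) = -19.1124°; ψ = atan2(-4.2427,12.2425) = -19.1141°
θ_1 = β − ψ = 0.0017°
θ_3 = φ − θ_1 − θ_2 = 59.9996° (wrapped to (-180°,180°])

0.002 -45.001 60.000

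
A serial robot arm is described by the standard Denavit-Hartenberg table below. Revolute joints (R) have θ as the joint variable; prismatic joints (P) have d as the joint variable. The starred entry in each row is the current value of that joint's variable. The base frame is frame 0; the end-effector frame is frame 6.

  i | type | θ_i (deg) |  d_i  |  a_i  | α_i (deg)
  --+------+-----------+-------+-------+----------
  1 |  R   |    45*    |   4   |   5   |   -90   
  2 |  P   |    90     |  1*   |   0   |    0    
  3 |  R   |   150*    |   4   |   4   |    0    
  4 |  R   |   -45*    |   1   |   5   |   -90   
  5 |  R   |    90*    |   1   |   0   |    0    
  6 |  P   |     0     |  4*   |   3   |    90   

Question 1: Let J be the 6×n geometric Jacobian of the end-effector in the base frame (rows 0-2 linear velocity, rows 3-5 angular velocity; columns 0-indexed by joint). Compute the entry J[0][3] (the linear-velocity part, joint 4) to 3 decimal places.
4.330

axis z_3 = (-0.7071,0.7071,0.0000); lever o_n−o_3 = (-1.0858,-3.9142,6.1237)
cross product → J_v[:, 3] = (4.3301,4.3301,3.5355)
J_ω[:, 3] = z_3
entry J[0][3] = 4.3301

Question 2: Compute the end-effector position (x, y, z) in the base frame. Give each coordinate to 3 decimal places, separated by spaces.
-2.500 1.743 13.588

after link 1: o_1 = (3.5355, 3.5355, 4.0000)
after link 2: o_2 = (2.8284, 4.2426, 4.0000)
after link 3: o_3 = (-1.4142, 5.6569, 7.4641)
after link 4: o_4 = (-5.5364, 2.9489, 8.7582)
after link 5: o_5 = (-5.3534, 3.1319, 9.7241)
after link 6: o_6 = (-2.5000, 1.7426, 13.5878)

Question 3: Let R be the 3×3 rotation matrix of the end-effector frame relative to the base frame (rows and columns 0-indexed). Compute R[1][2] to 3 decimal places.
-0.683

End-effector z-axis (col 2 of R) = (-0.6830,-0.6830,0.2588)
R[1][2] = -0.6830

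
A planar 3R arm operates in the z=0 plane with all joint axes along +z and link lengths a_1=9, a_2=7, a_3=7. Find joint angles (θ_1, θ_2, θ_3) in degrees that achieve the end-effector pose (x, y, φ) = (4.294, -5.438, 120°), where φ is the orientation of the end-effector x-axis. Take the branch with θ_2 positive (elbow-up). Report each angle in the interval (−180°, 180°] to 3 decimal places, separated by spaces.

wrist centre = target − a_3·(cos φ, sin φ) = (7.7940, -11.5002)
cos θ_2 = (193.0005−9²−7²)/(2·9·7) = 0.5000; θ_2 = 59.9997° (elbow-up)
β = atan2(-11.5002,7.7940) = -55.8734°; ψ = atan2(6.0622,12.5000) = 25.8721°
θ_1 = β − ψ = -81.7455°
θ_3 = φ − θ_1 − θ_2 = 141.7457° (wrapped to (-180°,180°])

-81.745 60.000 141.746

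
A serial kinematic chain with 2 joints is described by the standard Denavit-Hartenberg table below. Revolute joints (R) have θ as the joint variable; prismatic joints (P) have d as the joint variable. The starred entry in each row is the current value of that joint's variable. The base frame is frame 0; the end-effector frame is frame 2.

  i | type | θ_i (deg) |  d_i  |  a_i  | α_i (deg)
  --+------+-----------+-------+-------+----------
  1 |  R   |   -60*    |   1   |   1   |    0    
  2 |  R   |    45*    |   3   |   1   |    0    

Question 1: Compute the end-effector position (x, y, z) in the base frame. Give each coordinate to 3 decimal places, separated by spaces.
1.466 -1.125 4.000

after link 1: o_1 = (0.5000, -0.8660, 1.0000)
after link 2: o_2 = (1.4659, -1.1248, 4.0000)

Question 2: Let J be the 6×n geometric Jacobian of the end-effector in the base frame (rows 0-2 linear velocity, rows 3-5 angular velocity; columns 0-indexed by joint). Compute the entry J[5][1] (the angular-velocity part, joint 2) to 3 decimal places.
1.000

axis z_1 = (0.0000,0.0000,1.0000); lever o_n−o_1 = (0.9659,-0.2588,3.0000)
cross product → J_v[:, 1] = (0.2588,0.9659,-0.0000)
J_ω[:, 1] = z_1
entry J[5][1] = 1.0000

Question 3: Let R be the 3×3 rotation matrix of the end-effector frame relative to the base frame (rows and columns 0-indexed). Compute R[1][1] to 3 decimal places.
0.966

End-effector y-axis (col 1 of R) = (0.2588,0.9659,0.0000)
R[1][1] = 0.9659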